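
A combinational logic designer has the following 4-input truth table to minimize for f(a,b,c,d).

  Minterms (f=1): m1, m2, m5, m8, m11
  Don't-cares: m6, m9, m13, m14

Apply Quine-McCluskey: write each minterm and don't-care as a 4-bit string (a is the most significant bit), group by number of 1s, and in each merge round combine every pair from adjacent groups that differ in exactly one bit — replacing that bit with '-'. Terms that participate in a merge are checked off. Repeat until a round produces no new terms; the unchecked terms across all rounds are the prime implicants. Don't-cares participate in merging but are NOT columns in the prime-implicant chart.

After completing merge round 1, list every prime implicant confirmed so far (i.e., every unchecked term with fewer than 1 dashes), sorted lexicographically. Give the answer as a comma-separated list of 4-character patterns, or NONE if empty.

NONE

size-2^0 implicants → 0001(✓)  0010(✓)  0101(✓)  0110(✓)  1000(✓)  1001(✓)  1011(✓)  1101(✓)  1110(✓)
size-2^1 implicants → -001(✓)  -101(✓)  -110  0-01(✓)  0-10  1-01(✓)  10-1  100-
size-2^2 implicants → --01
Unchecked terms (primes): --01, -110, 0-10, 10-1, 100-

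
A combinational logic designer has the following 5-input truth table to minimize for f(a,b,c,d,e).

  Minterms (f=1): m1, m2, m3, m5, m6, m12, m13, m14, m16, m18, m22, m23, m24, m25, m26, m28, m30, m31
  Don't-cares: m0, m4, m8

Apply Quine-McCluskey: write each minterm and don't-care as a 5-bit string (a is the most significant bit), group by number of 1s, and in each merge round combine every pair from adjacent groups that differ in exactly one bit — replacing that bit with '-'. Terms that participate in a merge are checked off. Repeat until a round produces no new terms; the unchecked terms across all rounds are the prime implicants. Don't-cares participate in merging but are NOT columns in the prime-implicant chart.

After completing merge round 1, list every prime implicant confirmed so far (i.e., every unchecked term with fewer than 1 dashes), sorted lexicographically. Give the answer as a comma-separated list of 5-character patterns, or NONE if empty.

NONE

[col 0] 00000*, 00001*, 00010*, 00011*, 00100*, 00101*, 00110*, 01000*, 01100*, 01101*, 01110*, 10000*, 10010*, 10110*, 10111*, 11000*, 11001*, 11010*, 11100*, 11110*, 11111*
[col 1] -0000*, -0010*, -0110*, -1000*, -1100*, -1110*, 0-000*, 0-100*, 0-101*, 0-110*, 00-00*, 00-01*, 00-10*, 000-0*, 000-1*, 0000-*, 0001-*, 001-0*, 0010-*, 01-00*, 011-0*, 0110-*, 1-000*, 1-010*, 1-110*, 1-111*, 10-10*, 100-0*, 1011-*, 11-00*, 11-10*, 110-0*, 1100-, 111-0*, 1111-*
[col 2] --000, --110, -0-10, -00-0, -1-00, -11-0, 0--00, 0-1-0, 0-10-, 00--0, 00-0-, 000--, 1--10, 1-0-0, 1-11-, 11--0
Prime implicants: --000, --110, -0-10, -00-0, -1-00, -11-0, 0--00, 0-1-0, 0-10-, 00--0, 00-0-, 000--, 1--10, 1-0-0, 1-11-, 11--0, 1100-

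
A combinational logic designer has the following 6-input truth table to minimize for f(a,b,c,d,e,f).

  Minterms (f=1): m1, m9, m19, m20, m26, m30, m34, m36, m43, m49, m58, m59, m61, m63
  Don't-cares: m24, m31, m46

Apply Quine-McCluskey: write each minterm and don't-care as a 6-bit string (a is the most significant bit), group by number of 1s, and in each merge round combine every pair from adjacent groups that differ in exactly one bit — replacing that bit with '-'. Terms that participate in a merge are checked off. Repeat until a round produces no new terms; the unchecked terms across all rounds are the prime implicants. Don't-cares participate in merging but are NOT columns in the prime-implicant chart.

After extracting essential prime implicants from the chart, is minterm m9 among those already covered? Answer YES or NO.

size-2^0 implicants → 000001(✓)  001001(✓)  010011  010100  011000(✓)  011010(✓)  011110(✓)  011111(✓)  100010  100100  101011(✓)  101110  110001  111010(✓)  111011(✓)  111101(✓)  111111(✓)
size-2^1 implicants → -11010  -11111  00-001  011-10  0110-0  01111-  1-1011  111-11  11101-  1111-1
Unchecked terms (primes): -11010, -11111, 00-001, 010011, 010100, 011-10, 0110-0, 01111-, 1-1011, 100010, 100100, 101110, 110001, 111-11, 11101-, 1111-1
Minterm coverage:
  m1 ⊆ 00-001 [E]
  m9 ⊆ 00-001 [E]
  m19 ⊆ 010011 [E]
  m20 ⊆ 010100 [E]
  m26 ⊆ -11010,011-10,0110-0
  m30 ⊆ 011-10,01111-
  m34 ⊆ 100010 [E]
  m36 ⊆ 100100 [E]
  m43 ⊆ 1-1011 [E]
  m49 ⊆ 110001 [E]
  m58 ⊆ -11010,11101-
  m59 ⊆ 1-1011,111-11,11101-
  m61 ⊆ 1111-1 [E]
  m63 ⊆ -11111,111-11,1111-1
E = {00-001, 010011, 010100, 1-1011, 100010, 100100, 110001, 1111-1}

YES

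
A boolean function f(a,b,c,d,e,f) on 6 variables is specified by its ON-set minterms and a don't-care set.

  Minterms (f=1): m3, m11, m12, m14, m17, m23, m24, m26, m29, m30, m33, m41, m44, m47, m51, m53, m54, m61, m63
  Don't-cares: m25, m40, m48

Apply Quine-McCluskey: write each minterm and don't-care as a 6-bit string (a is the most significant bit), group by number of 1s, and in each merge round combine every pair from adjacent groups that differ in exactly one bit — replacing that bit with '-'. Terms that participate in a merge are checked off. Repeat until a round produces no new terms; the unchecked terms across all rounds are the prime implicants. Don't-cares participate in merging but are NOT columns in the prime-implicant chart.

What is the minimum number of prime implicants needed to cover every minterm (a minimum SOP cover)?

Round 0: 000011✓ 001011✓ 001100✓ 001110✓ 010001✓ 010111 011000✓ 011001✓ 011010✓ 011101✓ 011110✓ 100001✓ 101000✓ 101001✓ 101100✓ 101111✓ 110000 110011 110101✓ 110110 111101✓ 111111✓
Round 1: -01100 -11101 0-1110 00-011 0011-0 01-001 011-01 011-10 0110-0 01100- 1-1111 10-001 101-00 10100- 11-101 1111-1
PIs = {-01100, -11101, 0-1110, 00-011, 0011-0, 01-001, 010111, 011-01, 011-10, 0110-0, 01100-, 1-1111, 10-001, 101-00, 10100-, 11-101, 110000, 110011, 110110, 1111-1}
Coverage chart:
  m3: 00-011 ←essential
  m11: 00-011 ←essential
  m12: -01100,0011-0
  m14: 0-1110,0011-0
  m17: 01-001 ←essential
  m23: 010111 ←essential
  m24: 0110-0,01100-
  m26: 011-10,0110-0
  m29: -11101,011-01
  m30: 0-1110,011-10
  m33: 10-001 ←essential
  m41: 10-001,10100-
  m44: -01100,101-00
  m47: 1-1111 ←essential
  m51: 110011 ←essential
  m53: 11-101 ←essential
  m54: 110110 ←essential
  m61: -11101,11-101,1111-1
  m63: 1-1111,1111-1
Essential: 00-011, 01-001, 010111, 1-1111, 10-001, 11-101, 110011, 110110
Petrick residual → -01100, -11101, 0-1110, 0110-0
Min cover (12 terms): b'cde'f' + bcde'f + a'cdef' + a'b'd'ef + a'bd'e'f + a'bc'def + a'bcd'f' + acdef + ab'd'e'f + abde'f + abc'd'ef + abc'def'

12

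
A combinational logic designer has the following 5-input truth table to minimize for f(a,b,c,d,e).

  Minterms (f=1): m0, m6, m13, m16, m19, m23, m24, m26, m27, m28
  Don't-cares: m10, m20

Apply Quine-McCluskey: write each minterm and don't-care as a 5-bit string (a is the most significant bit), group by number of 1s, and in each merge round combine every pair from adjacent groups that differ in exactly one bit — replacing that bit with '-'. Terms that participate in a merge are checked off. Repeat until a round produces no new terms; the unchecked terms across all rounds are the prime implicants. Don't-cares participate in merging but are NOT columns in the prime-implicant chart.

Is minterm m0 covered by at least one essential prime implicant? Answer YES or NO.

YES

[col 0] 00000*, 00110, 01010*, 01101, 10000*, 10011*, 10100*, 10111*, 11000*, 11010*, 11011*, 11100*
[col 1] -0000, -1010, 1-000*, 1-011, 1-100*, 10-00*, 10-11, 11-00*, 110-0, 1101-
[col 2] 1--00
Prime implicants: -0000, -1010, 00110, 01101, 1--00, 1-011, 10-11, 110-0, 1101-
PI chart (minterm → PIs covering it):
  0 | -0000  (sole → essential)
  6 | 00110  (sole → essential)
  13 | 01101  (sole → essential)
  16 | -0000,1--00
  19 | 1-011,10-11
  23 | 10-11  (sole → essential)
  24 | 1--00,110-0
  26 | -1010,110-0,1101-
  27 | 1-011,1101-
  28 | 1--00  (sole → essential)
Essential prime implicants: -0000, 00110, 01101, 1--00, 10-11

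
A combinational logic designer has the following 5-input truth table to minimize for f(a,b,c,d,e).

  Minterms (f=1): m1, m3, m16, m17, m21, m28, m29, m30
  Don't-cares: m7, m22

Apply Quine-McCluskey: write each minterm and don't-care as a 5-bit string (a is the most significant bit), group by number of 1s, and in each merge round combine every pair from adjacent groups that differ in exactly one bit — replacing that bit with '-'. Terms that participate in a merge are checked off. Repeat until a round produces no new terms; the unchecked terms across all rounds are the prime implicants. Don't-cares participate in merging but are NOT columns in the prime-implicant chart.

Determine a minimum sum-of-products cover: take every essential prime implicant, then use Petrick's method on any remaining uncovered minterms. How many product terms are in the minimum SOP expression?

[col 0] 00001*, 00011*, 00111*, 10000*, 10001*, 10101*, 10110*, 11100*, 11101*, 11110*
[col 1] -0001, 00-11, 000-1, 1-101, 1-110, 10-01, 1000-, 111-0, 1110-
Prime implicants: -0001, 00-11, 000-1, 1-101, 1-110, 10-01, 1000-, 111-0, 1110-
PI chart (minterm → PIs covering it):
  1 | -0001,000-1
  3 | 00-11,000-1
  16 | 1000-  (sole → essential)
  17 | -0001,10-01,1000-
  21 | 1-101,10-01
  28 | 111-0,1110-
  29 | 1-101,1110-
  30 | 1-110,111-0
Essential prime implicants: 1000-
Petrick residual → 000-1, 1-101, 111-0
Minimum SOP uses 4 PIs: a'b'c'e + acd'e + ab'c'd' + abce'

4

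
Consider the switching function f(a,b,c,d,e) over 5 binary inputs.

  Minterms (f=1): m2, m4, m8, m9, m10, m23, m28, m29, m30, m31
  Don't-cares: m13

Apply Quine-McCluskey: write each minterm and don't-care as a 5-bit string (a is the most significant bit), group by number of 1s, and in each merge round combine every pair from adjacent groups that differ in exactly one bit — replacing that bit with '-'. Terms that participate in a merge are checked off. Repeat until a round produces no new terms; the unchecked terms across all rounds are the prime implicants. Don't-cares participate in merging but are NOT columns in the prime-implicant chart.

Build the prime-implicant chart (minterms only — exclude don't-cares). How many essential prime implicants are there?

size-2^0 implicants → 00010(✓)  00100  01000(✓)  01001(✓)  01010(✓)  01101(✓)  10111(✓)  11100(✓)  11101(✓)  11110(✓)  11111(✓)
size-2^1 implicants → -1101  0-010  01-01  010-0  0100-  1-111  111-0(✓)  111-1(✓)  1110-(✓)  1111-(✓)
size-2^2 implicants → 111--
Unchecked terms (primes): -1101, 0-010, 00100, 01-01, 010-0, 0100-, 1-111, 111--
Minterm coverage:
  m2 ⊆ 0-010 [E]
  m4 ⊆ 00100 [E]
  m8 ⊆ 010-0,0100-
  m9 ⊆ 01-01,0100-
  m10 ⊆ 0-010,010-0
  m23 ⊆ 1-111 [E]
  m28 ⊆ 111-- [E]
  m29 ⊆ -1101,111--
  m30 ⊆ 111-- [E]
  m31 ⊆ 1-111,111--
E = {0-010, 00100, 1-111, 111--}

4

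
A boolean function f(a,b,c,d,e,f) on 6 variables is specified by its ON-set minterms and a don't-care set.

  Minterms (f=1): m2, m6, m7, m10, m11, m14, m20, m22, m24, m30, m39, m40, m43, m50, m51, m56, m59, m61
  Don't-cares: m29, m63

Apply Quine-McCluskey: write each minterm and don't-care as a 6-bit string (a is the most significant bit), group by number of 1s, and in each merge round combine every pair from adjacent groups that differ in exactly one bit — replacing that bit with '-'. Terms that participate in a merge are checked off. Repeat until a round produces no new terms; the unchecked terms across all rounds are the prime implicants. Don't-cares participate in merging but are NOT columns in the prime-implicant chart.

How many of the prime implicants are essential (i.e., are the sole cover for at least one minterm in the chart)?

7

[col 0] 000010*, 000110*, 000111*, 001010*, 001011*, 001110*, 010100*, 010110*, 011000*, 011101*, 011110*, 100111*, 101000*, 101011*, 110010*, 110011*, 111000*, 111011*, 111101*, 111111*
[col 1] -00111, -01011, -11000, -11101, 0-0110*, 0-1110*, 00-010*, 00-110*, 000-10*, 00011-, 001-10*, 00101-, 01-110*, 0101-0, 1-1000, 1-1011, 11-011, 11001-, 111-11, 1111-1
[col 2] 0--110, 00--10
Prime implicants: -00111, -01011, -11000, -11101, 0--110, 00--10, 00011-, 00101-, 0101-0, 1-1000, 1-1011, 11-011, 11001-, 111-11, 1111-1
PI chart (minterm → PIs covering it):
  2 | 00--10  (sole → essential)
  6 | 0--110,00--10,00011-
  7 | -00111,00011-
  10 | 00--10,00101-
  11 | -01011,00101-
  14 | 0--110,00--10
  20 | 0101-0  (sole → essential)
  22 | 0--110,0101-0
  24 | -11000  (sole → essential)
  30 | 0--110  (sole → essential)
  39 | -00111  (sole → essential)
  40 | 1-1000  (sole → essential)
  43 | -01011,1-1011
  50 | 11001-  (sole → essential)
  51 | 11-011,11001-
  56 | -11000,1-1000
  59 | 1-1011,11-011,111-11
  61 | -11101,1111-1
Essential prime implicants: -00111, -11000, 0--110, 00--10, 0101-0, 1-1000, 11001-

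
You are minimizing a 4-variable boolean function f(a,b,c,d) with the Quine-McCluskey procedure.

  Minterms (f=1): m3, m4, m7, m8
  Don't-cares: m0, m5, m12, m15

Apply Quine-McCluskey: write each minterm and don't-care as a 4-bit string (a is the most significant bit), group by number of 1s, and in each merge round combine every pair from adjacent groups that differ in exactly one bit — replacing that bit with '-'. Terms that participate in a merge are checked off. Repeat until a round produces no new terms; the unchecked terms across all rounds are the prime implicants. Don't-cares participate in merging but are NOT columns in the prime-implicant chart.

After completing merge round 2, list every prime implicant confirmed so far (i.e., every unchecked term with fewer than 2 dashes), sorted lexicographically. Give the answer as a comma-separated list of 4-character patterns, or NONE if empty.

[col 0] 0000*, 0011*, 0100*, 0101*, 0111*, 1000*, 1100*, 1111*
[col 1] -000*, -100*, -111, 0-00*, 0-11, 01-1, 010-, 1-00*
[col 2] --00
Prime implicants: --00, -111, 0-11, 01-1, 010-

-111, 0-11, 01-1, 010-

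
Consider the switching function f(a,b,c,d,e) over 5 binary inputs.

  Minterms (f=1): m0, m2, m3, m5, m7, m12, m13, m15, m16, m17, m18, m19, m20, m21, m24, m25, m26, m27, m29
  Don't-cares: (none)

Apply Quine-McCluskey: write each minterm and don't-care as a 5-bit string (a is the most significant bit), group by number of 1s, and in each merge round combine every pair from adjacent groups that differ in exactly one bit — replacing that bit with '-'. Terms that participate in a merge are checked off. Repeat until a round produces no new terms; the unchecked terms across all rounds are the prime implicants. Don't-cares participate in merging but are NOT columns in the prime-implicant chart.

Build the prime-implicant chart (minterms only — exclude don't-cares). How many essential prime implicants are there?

5

size-2^0 implicants → 00000(✓)  00010(✓)  00011(✓)  00101(✓)  00111(✓)  01100(✓)  01101(✓)  01111(✓)  10000(✓)  10001(✓)  10010(✓)  10011(✓)  10100(✓)  10101(✓)  11000(✓)  11001(✓)  11010(✓)  11011(✓)  11101(✓)
size-2^1 implicants → -0000(✓)  -0010(✓)  -0011(✓)  -0101(✓)  -1101(✓)  0-101(✓)  0-111(✓)  00-11  000-0(✓)  0001-(✓)  001-1(✓)  011-1(✓)  0110-  1-000(✓)  1-001(✓)  1-010(✓)  1-011(✓)  1-101(✓)  10-00(✓)  10-01(✓)  100-0(✓)  100-1(✓)  1000-(✓)  1001-(✓)  1010-(✓)  11-01(✓)  110-0(✓)  110-1(✓)  1100-(✓)  1101-(✓)
size-2^2 implicants → --101  -00-0  -001-  0-1-1  1--01  1-0-0(✓)  1-0-1(✓)  1-00-(✓)  1-01-(✓)  10-0-  100--(✓)  110--(✓)
size-2^3 implicants → 1-0--
Unchecked terms (primes): --101, -00-0, -001-, 0-1-1, 00-11, 0110-, 1--01, 1-0--, 10-0-
Minterm coverage:
  m0 ⊆ -00-0 [E]
  m2 ⊆ -00-0,-001-
  m3 ⊆ -001-,00-11
  m5 ⊆ --101,0-1-1
  m7 ⊆ 0-1-1,00-11
  m12 ⊆ 0110- [E]
  m13 ⊆ --101,0-1-1,0110-
  m15 ⊆ 0-1-1 [E]
  m16 ⊆ -00-0,1-0--,10-0-
  m17 ⊆ 1--01,1-0--,10-0-
  m18 ⊆ -00-0,-001-,1-0--
  m19 ⊆ -001-,1-0--
  m20 ⊆ 10-0- [E]
  m21 ⊆ --101,1--01,10-0-
  m24 ⊆ 1-0-- [E]
  m25 ⊆ 1--01,1-0--
  m26 ⊆ 1-0-- [E]
  m27 ⊆ 1-0-- [E]
  m29 ⊆ --101,1--01
E = {-00-0, 0-1-1, 0110-, 1-0--, 10-0-}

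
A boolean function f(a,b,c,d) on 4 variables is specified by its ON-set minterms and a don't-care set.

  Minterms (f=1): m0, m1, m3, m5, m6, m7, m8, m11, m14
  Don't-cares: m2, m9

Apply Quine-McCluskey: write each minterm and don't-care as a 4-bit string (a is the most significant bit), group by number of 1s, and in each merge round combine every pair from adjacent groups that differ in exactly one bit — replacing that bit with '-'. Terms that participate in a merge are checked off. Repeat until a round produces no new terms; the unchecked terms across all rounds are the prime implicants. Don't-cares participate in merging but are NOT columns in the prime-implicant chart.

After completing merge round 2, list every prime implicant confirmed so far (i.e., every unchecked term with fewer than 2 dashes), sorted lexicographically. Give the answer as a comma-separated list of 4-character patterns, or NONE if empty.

size-2^0 implicants → 0000(✓)  0001(✓)  0010(✓)  0011(✓)  0101(✓)  0110(✓)  0111(✓)  1000(✓)  1001(✓)  1011(✓)  1110(✓)
size-2^1 implicants → -000(✓)  -001(✓)  -011(✓)  -110  0-01(✓)  0-10(✓)  0-11(✓)  00-0(✓)  00-1(✓)  000-(✓)  001-(✓)  01-1(✓)  011-(✓)  10-1(✓)  100-(✓)
size-2^2 implicants → -0-1  -00-  0--1  0-1-  00--
Unchecked terms (primes): -0-1, -00-, -110, 0--1, 0-1-, 00--

-110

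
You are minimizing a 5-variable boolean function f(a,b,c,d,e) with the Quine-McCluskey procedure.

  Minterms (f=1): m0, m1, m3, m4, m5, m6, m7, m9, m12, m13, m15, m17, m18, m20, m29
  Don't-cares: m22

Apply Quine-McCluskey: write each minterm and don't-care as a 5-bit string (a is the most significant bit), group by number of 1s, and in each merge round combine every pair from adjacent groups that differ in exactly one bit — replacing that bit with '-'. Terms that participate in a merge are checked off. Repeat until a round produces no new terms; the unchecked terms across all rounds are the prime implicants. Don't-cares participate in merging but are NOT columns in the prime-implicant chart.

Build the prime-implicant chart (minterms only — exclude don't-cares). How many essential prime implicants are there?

9

size-2^0 implicants → 00000(✓)  00001(✓)  00011(✓)  00100(✓)  00101(✓)  00110(✓)  00111(✓)  01001(✓)  01100(✓)  01101(✓)  01111(✓)  10001(✓)  10010(✓)  10100(✓)  10110(✓)  11101(✓)
size-2^1 implicants → -0001  -0100(✓)  -0110(✓)  -1101  0-001(✓)  0-100(✓)  0-101(✓)  0-111(✓)  00-00(✓)  00-01(✓)  00-11(✓)  000-1(✓)  0000-(✓)  001-0(✓)  001-1(✓)  0010-(✓)  0011-(✓)  01-01(✓)  011-1(✓)  0110-(✓)  10-10  101-0(✓)
size-2^2 implicants → -01-0  0--01  0-1-1  0-10-  00--1  00-0-  001--
Unchecked terms (primes): -0001, -01-0, -1101, 0--01, 0-1-1, 0-10-, 00--1, 00-0-, 001--, 10-10
Minterm coverage:
  m0 ⊆ 00-0- [E]
  m1 ⊆ -0001,0--01,00--1,00-0-
  m3 ⊆ 00--1 [E]
  m4 ⊆ -01-0,0-10-,00-0-,001--
  m5 ⊆ 0--01,0-1-1,0-10-,00--1,00-0-,001--
  m6 ⊆ -01-0,001--
  m7 ⊆ 0-1-1,00--1,001--
  m9 ⊆ 0--01 [E]
  m12 ⊆ 0-10- [E]
  m13 ⊆ -1101,0--01,0-1-1,0-10-
  m15 ⊆ 0-1-1 [E]
  m17 ⊆ -0001 [E]
  m18 ⊆ 10-10 [E]
  m20 ⊆ -01-0 [E]
  m29 ⊆ -1101 [E]
E = {-0001, -01-0, -1101, 0--01, 0-1-1, 0-10-, 00--1, 00-0-, 10-10}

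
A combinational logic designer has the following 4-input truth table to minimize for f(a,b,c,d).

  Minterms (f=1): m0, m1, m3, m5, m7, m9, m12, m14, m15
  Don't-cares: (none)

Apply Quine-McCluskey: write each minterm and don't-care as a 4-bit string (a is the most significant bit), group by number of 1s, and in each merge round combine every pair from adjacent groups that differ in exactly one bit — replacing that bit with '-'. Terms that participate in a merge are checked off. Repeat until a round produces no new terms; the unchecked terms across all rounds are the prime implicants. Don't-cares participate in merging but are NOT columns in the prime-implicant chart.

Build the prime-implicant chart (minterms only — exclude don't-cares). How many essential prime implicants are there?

4

Round 0: 0000✓ 0001✓ 0011✓ 0101✓ 0111✓ 1001✓ 1100✓ 1110✓ 1111✓
Round 1: -001 -111 0-01✓ 0-11✓ 00-1✓ 000- 01-1✓ 11-0 111-
Round 2: 0--1
PIs = {-001, -111, 0--1, 000-, 11-0, 111-}
Coverage chart:
  m0: 000- ←essential
  m1: -001,0--1,000-
  m3: 0--1 ←essential
  m5: 0--1 ←essential
  m7: -111,0--1
  m9: -001 ←essential
  m12: 11-0 ←essential
  m14: 11-0,111-
  m15: -111,111-
Essential: -001, 0--1, 000-, 11-0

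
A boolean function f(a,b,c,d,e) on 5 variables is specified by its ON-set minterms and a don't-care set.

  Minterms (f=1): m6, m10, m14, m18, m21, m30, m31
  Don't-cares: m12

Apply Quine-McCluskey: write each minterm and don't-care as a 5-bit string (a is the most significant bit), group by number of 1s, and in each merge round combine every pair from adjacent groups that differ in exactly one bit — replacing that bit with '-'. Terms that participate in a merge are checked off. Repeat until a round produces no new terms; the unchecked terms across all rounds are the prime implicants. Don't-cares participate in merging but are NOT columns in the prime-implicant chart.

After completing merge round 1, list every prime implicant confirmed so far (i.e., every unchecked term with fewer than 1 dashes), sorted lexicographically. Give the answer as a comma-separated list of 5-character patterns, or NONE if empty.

10010, 10101

[col 0] 00110*, 01010*, 01100*, 01110*, 10010, 10101, 11110*, 11111*
[col 1] -1110, 0-110, 01-10, 011-0, 1111-
Prime implicants: -1110, 0-110, 01-10, 011-0, 10010, 10101, 1111-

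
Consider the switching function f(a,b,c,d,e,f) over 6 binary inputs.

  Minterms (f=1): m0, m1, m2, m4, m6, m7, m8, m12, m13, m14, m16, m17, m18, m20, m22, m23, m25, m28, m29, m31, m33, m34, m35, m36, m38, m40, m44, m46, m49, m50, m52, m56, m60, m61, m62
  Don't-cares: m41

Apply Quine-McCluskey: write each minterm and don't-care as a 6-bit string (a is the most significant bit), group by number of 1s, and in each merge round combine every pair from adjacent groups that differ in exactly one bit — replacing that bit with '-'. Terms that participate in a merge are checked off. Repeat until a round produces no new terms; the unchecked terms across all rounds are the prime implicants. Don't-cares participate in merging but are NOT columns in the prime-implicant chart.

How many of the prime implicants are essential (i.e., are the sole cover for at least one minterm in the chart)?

9

Round 0: 000000✓ 000001✓ 000010✓ 000100✓ 000110✓ 000111✓ 001000✓ 001100✓ 001101✓ 001110✓ 010000✓ 010001✓ 010010✓ 010100✓ 010110✓ 010111✓ 011001✓ 011100✓ 011101✓ 011111✓ 100001✓ 100010✓ 100011✓ 100100✓ 100110✓ 101000✓ 101001✓ 101100✓ 101110✓ 110001✓ 110010✓ 110100✓ 111000✓ 111100✓ 111101✓ 111110✓
Round 1: -00001✓ -00010✓ -00100✓ -00110✓ -01000✓ -01100✓ -01110✓ -10001✓ -10010✓ -10100✓ -11100✓ -11101✓ 0-0000✓ 0-0001✓ 0-0010✓ 0-0100✓ 0-0110✓ 0-0111✓ 0-1100✓ 0-1101✓ 00-000✓ 00-100✓ 00-110✓ 000-00✓ 000-10✓ 0000-0✓ 00000-✓ 0001-0✓ 00011-✓ 001-00✓ 0011-0✓ 00110-✓ 01-001 01-100✓ 01-111 010-00✓ 010-10✓ 0100-0✓ 01000-✓ 0101-0✓ 01011-✓ 011-01 0111-1 01110-✓ 1-0001✓ 1-0010✓ 1-0100✓ 1-1000✓ 1-1100✓ 1-1110✓ 10-001 10-100✓ 10-110✓ 100-10✓ 1000-1 10001- 1001-0✓ 101-00✓ 10100- 1011-0✓ 11-100✓ 111-00✓ 1111-0✓ 11110-✓
Round 2: --0001 --0010 --0100✓ --1100✓ -0-100✓ -0-110✓ -00-10 -001-0✓ -01-00 -011-0✓ -1-100✓ -1110- 0--100✓ 0-0-00✓ 0-0-10✓ 0-00-0✓ 0-000- 0-01-0✓ 0-011- 0-110- 00--00 00-1-0✓ 000--0✓ 010--0✓ 1--100✓ 1-1-00 1-11-0 10-1-0✓
Round 3: ---100 -0-1-0 0-0--0
PIs = {---100, --0001, --0010, -0-1-0, -00-10, -01-00, -1110-, 0-0--0, 0-000-, 0-011-, 0-110-, 00--00, 01-001, 01-111, 011-01, 0111-1, 1-1-00, 1-11-0, 10-001, 1000-1, 10001-, 10100-}
Coverage chart:
  m0: 0-0--0,0-000-,00--00
  m1: --0001,0-000-
  m2: --0010,-00-10,0-0--0
  m4: ---100,-0-1-0,0-0--0,00--00
  m6: -0-1-0,-00-10,0-0--0,0-011-
  m7: 0-011- ←essential
  m8: -01-00,00--00
  m12: ---100,-0-1-0,-01-00,0-110-,00--00
  m13: 0-110- ←essential
  m14: -0-1-0 ←essential
  m16: 0-0--0,0-000-
  m17: --0001,0-000-,01-001
  m18: --0010,0-0--0
  m20: ---100,0-0--0
  m22: 0-0--0,0-011-
  m23: 0-011-,01-111
  m25: 01-001,011-01
  m28: ---100,-1110-,0-110-
  m29: -1110-,0-110-,011-01,0111-1
  m31: 01-111,0111-1
  m33: --0001,10-001,1000-1
  m34: --0010,-00-10,10001-
  m35: 1000-1,10001-
  m36: ---100,-0-1-0
  m38: -0-1-0,-00-10
  m40: -01-00,1-1-00,10100-
  m44: ---100,-0-1-0,-01-00,1-1-00,1-11-0
  m46: -0-1-0,1-11-0
  m49: --0001 ←essential
  m50: --0010 ←essential
  m52: ---100 ←essential
  m56: 1-1-00 ←essential
  m60: ---100,-1110-,1-1-00,1-11-0
  m61: -1110- ←essential
  m62: 1-11-0 ←essential
Essential: ---100, --0001, --0010, -0-1-0, -1110-, 0-011-, 0-110-, 1-1-00, 1-11-0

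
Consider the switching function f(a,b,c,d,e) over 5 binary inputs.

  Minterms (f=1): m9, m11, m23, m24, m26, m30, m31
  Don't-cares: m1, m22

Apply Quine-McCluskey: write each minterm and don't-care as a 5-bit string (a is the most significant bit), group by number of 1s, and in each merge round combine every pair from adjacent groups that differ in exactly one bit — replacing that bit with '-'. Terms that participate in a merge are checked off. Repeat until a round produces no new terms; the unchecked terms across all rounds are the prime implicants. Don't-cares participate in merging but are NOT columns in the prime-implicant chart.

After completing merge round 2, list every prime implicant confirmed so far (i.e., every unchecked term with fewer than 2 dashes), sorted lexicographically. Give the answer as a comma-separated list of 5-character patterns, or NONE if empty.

0-001, 010-1, 11-10, 110-0

[col 0] 00001*, 01001*, 01011*, 10110*, 10111*, 11000*, 11010*, 11110*, 11111*
[col 1] 0-001, 010-1, 1-110*, 1-111*, 1011-*, 11-10, 110-0, 1111-*
[col 2] 1-11-
Prime implicants: 0-001, 010-1, 1-11-, 11-10, 110-0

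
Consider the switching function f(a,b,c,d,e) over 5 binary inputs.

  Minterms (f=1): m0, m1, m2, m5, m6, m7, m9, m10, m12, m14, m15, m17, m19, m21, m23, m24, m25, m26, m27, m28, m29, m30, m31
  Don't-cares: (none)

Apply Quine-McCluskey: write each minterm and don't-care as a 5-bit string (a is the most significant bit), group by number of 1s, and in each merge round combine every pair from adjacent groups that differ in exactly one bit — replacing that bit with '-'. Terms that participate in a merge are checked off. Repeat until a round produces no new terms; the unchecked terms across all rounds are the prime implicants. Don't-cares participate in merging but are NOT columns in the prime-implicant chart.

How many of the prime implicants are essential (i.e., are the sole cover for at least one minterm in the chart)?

4

Round 0: 00000✓ 00001✓ 00010✓ 00101✓ 00110✓ 00111✓ 01001✓ 01010✓ 01100✓ 01110✓ 01111✓ 10001✓ 10011✓ 10101✓ 10111✓ 11000✓ 11001✓ 11010✓ 11011✓ 11100✓ 11101✓ 11110✓ 11111✓
Round 1: -0001✓ -0101✓ -0111✓ -1001✓ -1010✓ -1100✓ -1110✓ -1111✓ 0-001✓ 0-010✓ 0-110✓ 0-111✓ 00-01✓ 00-10✓ 000-0 0000- 001-1✓ 0011-✓ 01-10✓ 011-0✓ 0111-✓ 1-001✓ 1-011✓ 1-101✓ 1-111✓ 10-01✓ 10-11✓ 100-1✓ 101-1✓ 11-00✓ 11-01✓ 11-10✓ 11-11✓ 110-0✓ 110-1✓ 1100-✓ 1101-✓ 111-0✓ 111-1✓ 1110-✓ 1111-✓
Round 2: --001 --111 -0-01 -01-1 -1-10 -11-0 -111- 0--10 0-11- 1--01✓ 1--11✓ 1-0-1✓ 1-1-1✓ 10--1✓ 11--0✓ 11--1✓ 11-0-✓ 11-1-✓ 110--✓ 111--✓
Round 3: 1---1 11---
PIs = {--001, --111, -0-01, -01-1, -1-10, -11-0, -111-, 0--10, 0-11-, 000-0, 0000-, 1---1, 11---}
Coverage chart:
  m0: 000-0,0000-
  m1: --001,-0-01,0000-
  m2: 0--10,000-0
  m5: -0-01,-01-1
  m6: 0--10,0-11-
  m7: --111,-01-1,0-11-
  m9: --001 ←essential
  m10: -1-10,0--10
  m12: -11-0 ←essential
  m14: -1-10,-11-0,-111-,0--10,0-11-
  m15: --111,-111-,0-11-
  m17: --001,-0-01,1---1
  m19: 1---1 ←essential
  m21: -0-01,-01-1,1---1
  m23: --111,-01-1,1---1
  m24: 11--- ←essential
  m25: --001,1---1,11---
  m26: -1-10,11---
  m27: 1---1,11---
  m28: -11-0,11---
  m29: 1---1,11---
  m30: -1-10,-11-0,-111-,11---
  m31: --111,-111-,1---1,11---
Essential: --001, -11-0, 1---1, 11---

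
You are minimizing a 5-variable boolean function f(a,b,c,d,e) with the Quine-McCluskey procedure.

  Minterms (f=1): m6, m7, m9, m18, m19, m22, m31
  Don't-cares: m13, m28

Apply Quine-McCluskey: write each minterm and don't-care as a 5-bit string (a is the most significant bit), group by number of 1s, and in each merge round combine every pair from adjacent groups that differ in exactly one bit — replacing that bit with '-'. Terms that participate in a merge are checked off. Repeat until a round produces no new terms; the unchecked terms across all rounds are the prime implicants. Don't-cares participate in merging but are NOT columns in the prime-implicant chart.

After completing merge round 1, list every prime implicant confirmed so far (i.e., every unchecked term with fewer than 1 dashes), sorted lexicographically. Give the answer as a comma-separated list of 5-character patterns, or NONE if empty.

size-2^0 implicants → 00110(✓)  00111(✓)  01001(✓)  01101(✓)  10010(✓)  10011(✓)  10110(✓)  11100  11111
size-2^1 implicants → -0110  0011-  01-01  10-10  1001-
Unchecked terms (primes): -0110, 0011-, 01-01, 10-10, 1001-, 11100, 11111

11100, 11111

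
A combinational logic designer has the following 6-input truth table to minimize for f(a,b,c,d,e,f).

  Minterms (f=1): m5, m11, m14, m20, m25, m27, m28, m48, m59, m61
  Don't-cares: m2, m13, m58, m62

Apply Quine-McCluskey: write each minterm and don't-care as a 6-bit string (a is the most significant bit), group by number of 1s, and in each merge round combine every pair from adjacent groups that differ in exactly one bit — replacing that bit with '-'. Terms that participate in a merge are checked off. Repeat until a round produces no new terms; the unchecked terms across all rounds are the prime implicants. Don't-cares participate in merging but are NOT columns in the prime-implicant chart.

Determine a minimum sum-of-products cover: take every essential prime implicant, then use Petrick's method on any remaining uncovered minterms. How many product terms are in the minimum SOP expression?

8

[col 0] 000010, 000101*, 001011*, 001101*, 001110, 010100*, 011001*, 011011*, 011100*, 110000, 111010*, 111011*, 111101, 111110*
[col 1] -11011, 0-1011, 00-101, 01-100, 0110-1, 111-10, 11101-
Prime implicants: -11011, 0-1011, 00-101, 000010, 001110, 01-100, 0110-1, 110000, 111-10, 11101-, 111101
PI chart (minterm → PIs covering it):
  5 | 00-101  (sole → essential)
  11 | 0-1011  (sole → essential)
  14 | 001110  (sole → essential)
  20 | 01-100  (sole → essential)
  25 | 0110-1  (sole → essential)
  27 | -11011,0-1011,0110-1
  28 | 01-100  (sole → essential)
  48 | 110000  (sole → essential)
  59 | -11011,11101-
  61 | 111101  (sole → essential)
Essential prime implicants: 0-1011, 00-101, 001110, 01-100, 0110-1, 110000, 111101
Petrick residual → -11011
Minimum SOP uses 8 PIs: bcd'ef + a'cd'ef + a'b'de'f + a'b'cdef' + a'bde'f' + a'bcd'f + abc'd'e'f' + abcde'f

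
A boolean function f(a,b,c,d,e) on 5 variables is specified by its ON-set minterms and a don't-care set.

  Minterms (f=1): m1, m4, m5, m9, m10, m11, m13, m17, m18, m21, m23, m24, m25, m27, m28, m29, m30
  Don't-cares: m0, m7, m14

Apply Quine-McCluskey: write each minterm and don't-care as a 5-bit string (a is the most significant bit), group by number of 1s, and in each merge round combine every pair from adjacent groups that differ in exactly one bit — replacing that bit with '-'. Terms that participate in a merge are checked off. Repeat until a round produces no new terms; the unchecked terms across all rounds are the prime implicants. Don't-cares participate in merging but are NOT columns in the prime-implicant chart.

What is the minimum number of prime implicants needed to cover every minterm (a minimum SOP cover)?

[col 0] 00000*, 00001*, 00100*, 00101*, 00111*, 01001*, 01010*, 01011*, 01101*, 01110*, 10001*, 10010, 10101*, 10111*, 11000*, 11001*, 11011*, 11100*, 11101*, 11110*
[col 1] -0001*, -0101*, -0111*, -1001*, -1011*, -1101*, -1110, 0-001*, 0-101*, 00-00*, 00-01*, 0000-*, 001-1*, 0010-*, 01-01*, 01-10, 010-1*, 0101-, 1-001*, 1-101*, 10-01*, 101-1*, 11-00*, 11-01*, 110-1*, 1100-*, 111-0, 1110-*
[col 2] --001*, --101*, -0-01*, -01-1, -1-01*, -10-1, 0--01*, 00-0-, 1--01*, 11-0-
[col 3] ---01
Prime implicants: ---01, -01-1, -10-1, -1110, 00-0-, 01-10, 0101-, 10010, 11-0-, 111-0
PI chart (minterm → PIs covering it):
  1 | ---01,00-0-
  4 | 00-0-  (sole → essential)
  5 | ---01,-01-1,00-0-
  9 | ---01,-10-1
  10 | 01-10,0101-
  11 | -10-1,0101-
  13 | ---01  (sole → essential)
  17 | ---01  (sole → essential)
  18 | 10010  (sole → essential)
  21 | ---01,-01-1
  23 | -01-1  (sole → essential)
  24 | 11-0-  (sole → essential)
  25 | ---01,-10-1,11-0-
  27 | -10-1  (sole → essential)
  28 | 11-0-,111-0
  29 | ---01,11-0-
  30 | -1110,111-0
Essential prime implicants: ---01, -01-1, -10-1, 00-0-, 10010, 11-0-
Petrick residual → -1110, 01-10
Minimum SOP uses 8 PIs: d'e + b'ce + bc'e + bcde' + a'b'd' + a'bde' + ab'c'de' + abd'

8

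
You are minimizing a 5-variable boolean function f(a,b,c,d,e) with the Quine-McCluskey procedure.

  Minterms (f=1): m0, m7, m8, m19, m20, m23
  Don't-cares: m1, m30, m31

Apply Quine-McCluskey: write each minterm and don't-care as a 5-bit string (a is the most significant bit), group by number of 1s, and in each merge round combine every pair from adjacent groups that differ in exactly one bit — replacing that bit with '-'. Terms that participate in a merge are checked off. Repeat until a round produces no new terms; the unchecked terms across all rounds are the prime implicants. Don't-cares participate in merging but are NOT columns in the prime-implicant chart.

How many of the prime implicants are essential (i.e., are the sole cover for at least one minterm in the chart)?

4

Round 0: 00000✓ 00001✓ 00111✓ 01000✓ 10011✓ 10100 10111✓ 11110✓ 11111✓
Round 1: -0111 0-000 0000- 1-111 10-11 1111-
PIs = {-0111, 0-000, 0000-, 1-111, 10-11, 10100, 1111-}
Coverage chart:
  m0: 0-000,0000-
  m7: -0111 ←essential
  m8: 0-000 ←essential
  m19: 10-11 ←essential
  m20: 10100 ←essential
  m23: -0111,1-111,10-11
Essential: -0111, 0-000, 10-11, 10100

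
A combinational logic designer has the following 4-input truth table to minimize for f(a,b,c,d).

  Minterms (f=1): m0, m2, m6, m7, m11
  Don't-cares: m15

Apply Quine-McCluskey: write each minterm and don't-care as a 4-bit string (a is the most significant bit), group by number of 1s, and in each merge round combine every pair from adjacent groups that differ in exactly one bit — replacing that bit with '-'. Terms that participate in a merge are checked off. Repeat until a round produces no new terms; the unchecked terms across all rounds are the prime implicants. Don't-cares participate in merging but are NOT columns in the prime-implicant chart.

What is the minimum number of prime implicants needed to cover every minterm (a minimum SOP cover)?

3

Round 0: 0000✓ 0010✓ 0110✓ 0111✓ 1011✓ 1111✓
Round 1: -111 0-10 00-0 011- 1-11
PIs = {-111, 0-10, 00-0, 011-, 1-11}
Coverage chart:
  m0: 00-0 ←essential
  m2: 0-10,00-0
  m6: 0-10,011-
  m7: -111,011-
  m11: 1-11 ←essential
Essential: 00-0, 1-11
Petrick residual → 011-
Min cover (3 terms): a'b'd' + a'bc + acd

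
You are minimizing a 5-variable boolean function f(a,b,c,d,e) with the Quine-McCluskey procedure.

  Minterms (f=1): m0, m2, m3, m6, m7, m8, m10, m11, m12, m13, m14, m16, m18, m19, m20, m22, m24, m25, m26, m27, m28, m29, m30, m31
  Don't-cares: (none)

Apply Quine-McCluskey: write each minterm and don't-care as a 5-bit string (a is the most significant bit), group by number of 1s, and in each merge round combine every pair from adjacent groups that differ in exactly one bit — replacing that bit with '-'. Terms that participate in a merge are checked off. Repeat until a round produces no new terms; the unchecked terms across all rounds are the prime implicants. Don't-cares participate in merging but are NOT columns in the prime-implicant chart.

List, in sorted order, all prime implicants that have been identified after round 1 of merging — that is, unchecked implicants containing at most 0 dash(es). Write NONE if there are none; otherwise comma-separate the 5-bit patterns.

NONE

size-2^0 implicants → 00000(✓)  00010(✓)  00011(✓)  00110(✓)  00111(✓)  01000(✓)  01010(✓)  01011(✓)  01100(✓)  01101(✓)  01110(✓)  10000(✓)  10010(✓)  10011(✓)  10100(✓)  10110(✓)  11000(✓)  11001(✓)  11010(✓)  11011(✓)  11100(✓)  11101(✓)  11110(✓)  11111(✓)
size-2^1 implicants → -0000(✓)  -0010(✓)  -0011(✓)  -0110(✓)  -1000(✓)  -1010(✓)  -1011(✓)  -1100(✓)  -1101(✓)  -1110(✓)  0-000(✓)  0-010(✓)  0-011(✓)  0-110(✓)  00-10(✓)  00-11(✓)  000-0(✓)  0001-(✓)  0011-(✓)  01-00(✓)  01-10(✓)  010-0(✓)  0101-(✓)  011-0(✓)  0110-(✓)  1-000(✓)  1-010(✓)  1-011(✓)  1-100(✓)  1-110(✓)  10-00(✓)  10-10(✓)  100-0(✓)  1001-(✓)  101-0(✓)  11-00(✓)  11-01(✓)  11-10(✓)  11-11(✓)  110-0(✓)  110-1(✓)  1100-(✓)  1101-(✓)  111-0(✓)  111-1(✓)  1110-(✓)  1111-(✓)
size-2^2 implicants → --000(✓)  --010(✓)  --011(✓)  --110(✓)  -0-10(✓)  -00-0(✓)  -001-(✓)  -1-00(✓)  -1-10(✓)  -10-0(✓)  -101-(✓)  -11-0(✓)  -110-  0--10(✓)  0-0-0(✓)  0-01-(✓)  00-1-  01--0(✓)  1--00(✓)  1--10(✓)  1-0-0(✓)  1-01-(✓)  1-1-0(✓)  10--0(✓)  11--0(✓)  11--1(✓)  11-0-(✓)  11-1-(✓)  110--(✓)  111--(✓)
size-2^3 implicants → ---10  --0-0  --01-  -1--0  1---0  11---
Unchecked terms (primes): ---10, --0-0, --01-, -1--0, -110-, 00-1-, 1---0, 11---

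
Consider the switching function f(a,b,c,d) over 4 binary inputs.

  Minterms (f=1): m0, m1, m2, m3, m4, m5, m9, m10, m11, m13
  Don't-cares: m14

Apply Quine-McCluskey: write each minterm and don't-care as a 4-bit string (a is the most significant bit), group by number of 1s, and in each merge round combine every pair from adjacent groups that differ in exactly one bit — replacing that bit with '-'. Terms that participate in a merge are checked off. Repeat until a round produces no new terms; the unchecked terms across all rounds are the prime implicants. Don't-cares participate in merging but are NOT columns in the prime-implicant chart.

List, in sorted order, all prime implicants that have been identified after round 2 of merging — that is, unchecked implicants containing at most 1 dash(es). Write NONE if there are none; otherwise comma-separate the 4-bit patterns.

[col 0] 0000*, 0001*, 0010*, 0011*, 0100*, 0101*, 1001*, 1010*, 1011*, 1101*, 1110*
[col 1] -001*, -010*, -011*, -101*, 0-00*, 0-01*, 00-0*, 00-1*, 000-*, 001-*, 010-*, 1-01*, 1-10, 10-1*, 101-*
[col 2] --01, -0-1, -01-, 0-0-, 00--
Prime implicants: --01, -0-1, -01-, 0-0-, 00--, 1-10

1-10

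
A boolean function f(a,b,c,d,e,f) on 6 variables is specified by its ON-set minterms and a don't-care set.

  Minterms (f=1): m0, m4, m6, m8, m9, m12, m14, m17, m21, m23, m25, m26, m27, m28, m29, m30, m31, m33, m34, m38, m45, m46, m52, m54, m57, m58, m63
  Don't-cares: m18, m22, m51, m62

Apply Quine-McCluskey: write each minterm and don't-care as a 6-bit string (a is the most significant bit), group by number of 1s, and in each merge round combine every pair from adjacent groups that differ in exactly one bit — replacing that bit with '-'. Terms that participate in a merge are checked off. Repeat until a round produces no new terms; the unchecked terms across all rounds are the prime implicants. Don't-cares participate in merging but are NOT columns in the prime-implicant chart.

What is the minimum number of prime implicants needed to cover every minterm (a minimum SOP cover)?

14

size-2^0 implicants → 000000(✓)  000100(✓)  000110(✓)  001000(✓)  001001(✓)  001100(✓)  001110(✓)  010001(✓)  010010(✓)  010101(✓)  010110(✓)  010111(✓)  011001(✓)  011010(✓)  011011(✓)  011100(✓)  011101(✓)  011110(✓)  011111(✓)  100001  100010(✓)  100110(✓)  101101  101110(✓)  110011  110100(✓)  110110(✓)  111001(✓)  111010(✓)  111110(✓)  111111(✓)
size-2^1 implicants → -00110(✓)  -01110(✓)  -10110(✓)  -11001  -11010(✓)  -11110(✓)  -11111(✓)  0-0110(✓)  0-1001  0-1100(✓)  0-1110(✓)  00-000(✓)  00-100(✓)  00-110(✓)  000-00(✓)  0001-0(✓)  001-00(✓)  00100-  0011-0(✓)  01-001(✓)  01-010(✓)  01-101(✓)  01-110(✓)  01-111(✓)  010-01(✓)  010-10(✓)  0101-1(✓)  01011-(✓)  011-01(✓)  011-10(✓)  011-11(✓)  0110-1(✓)  01101-(✓)  0111-0(✓)  0111-1(✓)  01110-(✓)  01111-(✓)  1-0110(✓)  1-1110(✓)  10-110(✓)  100-10  11-110(✓)  1101-0  111-10(✓)  11111-(✓)
size-2^2 implicants → --0110(✓)  --1110(✓)  -0-110(✓)  -1-110(✓)  -11-10  -1111-  0--110(✓)  0-11-0  00--00  00-1-0  01--01  01--10  01-1-1  01-11-  011--1  011-1-  0111--  1--110(✓)
size-2^3 implicants → ---110
Unchecked terms (primes): ---110, -11-10, -11001, -1111-, 0-1001, 0-11-0, 00--00, 00-1-0, 00100-, 01--01, 01--10, 01-1-1, 01-11-, 011--1, 011-1-, 0111--, 100-10, 100001, 101101, 110011, 1101-0
Minterm coverage:
  m0 ⊆ 00--00 [E]
  m4 ⊆ 00--00,00-1-0
  m6 ⊆ ---110,00-1-0
  m8 ⊆ 00--00,00100-
  m9 ⊆ 0-1001,00100-
  m12 ⊆ 0-11-0,00--00,00-1-0
  m14 ⊆ ---110,0-11-0,00-1-0
  m17 ⊆ 01--01 [E]
  m21 ⊆ 01--01,01-1-1
  m23 ⊆ 01-1-1,01-11-
  m25 ⊆ -11001,0-1001,01--01,011--1
  m26 ⊆ -11-10,01--10,011-1-
  m27 ⊆ 011--1,011-1-
  m28 ⊆ 0-11-0,0111--
  m29 ⊆ 01--01,01-1-1,011--1,0111--
  m30 ⊆ ---110,-11-10,-1111-,0-11-0,01--10,01-11-,011-1-,0111--
  m31 ⊆ -1111-,01-1-1,01-11-,011--1,011-1-,0111--
  m33 ⊆ 100001 [E]
  m34 ⊆ 100-10 [E]
  m38 ⊆ ---110,100-10
  m45 ⊆ 101101 [E]
  m46 ⊆ ---110 [E]
  m52 ⊆ 1101-0 [E]
  m54 ⊆ ---110,1101-0
  m57 ⊆ -11001 [E]
  m58 ⊆ -11-10 [E]
  m63 ⊆ -1111- [E]
E = {---110, -11-10, -11001, -1111-, 00--00, 01--01, 100-10, 100001, 101101, 1101-0}
Petrick residual → 0-1001, 0-11-0, 01-1-1, 011--1
Cover = def' + bcef' + bcd'e'f + bcde + a'cd'e'f + a'cdf' + a'b'e'f' + a'be'f + a'bdf + a'bcf + ab'c'ef' + ab'c'd'e'f + ab'cde'f + abc'df'  |cover|=14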